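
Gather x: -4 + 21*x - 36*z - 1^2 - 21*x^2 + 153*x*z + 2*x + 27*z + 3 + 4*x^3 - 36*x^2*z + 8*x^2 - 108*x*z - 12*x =4*x^3 + x^2*(-36*z - 13) + x*(45*z + 11) - 9*z - 2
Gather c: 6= 6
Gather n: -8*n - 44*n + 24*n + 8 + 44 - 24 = 28 - 28*n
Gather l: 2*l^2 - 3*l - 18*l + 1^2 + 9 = 2*l^2 - 21*l + 10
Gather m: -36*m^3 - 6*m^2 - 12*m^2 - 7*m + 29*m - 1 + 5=-36*m^3 - 18*m^2 + 22*m + 4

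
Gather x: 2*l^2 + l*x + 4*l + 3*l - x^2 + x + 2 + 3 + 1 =2*l^2 + 7*l - x^2 + x*(l + 1) + 6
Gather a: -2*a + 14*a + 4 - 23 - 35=12*a - 54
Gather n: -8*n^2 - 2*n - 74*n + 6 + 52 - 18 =-8*n^2 - 76*n + 40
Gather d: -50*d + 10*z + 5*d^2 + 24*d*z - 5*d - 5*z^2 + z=5*d^2 + d*(24*z - 55) - 5*z^2 + 11*z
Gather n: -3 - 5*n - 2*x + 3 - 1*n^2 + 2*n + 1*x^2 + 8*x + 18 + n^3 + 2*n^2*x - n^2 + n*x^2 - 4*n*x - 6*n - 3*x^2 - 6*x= n^3 + n^2*(2*x - 2) + n*(x^2 - 4*x - 9) - 2*x^2 + 18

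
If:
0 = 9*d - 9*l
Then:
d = l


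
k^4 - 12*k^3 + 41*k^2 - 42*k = k*(k - 7)*(k - 3)*(k - 2)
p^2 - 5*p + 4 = (p - 4)*(p - 1)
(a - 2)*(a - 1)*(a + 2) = a^3 - a^2 - 4*a + 4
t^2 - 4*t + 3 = (t - 3)*(t - 1)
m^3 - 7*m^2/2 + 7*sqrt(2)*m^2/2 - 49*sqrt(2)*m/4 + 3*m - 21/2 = (m - 7/2)*(m + sqrt(2)/2)*(m + 3*sqrt(2))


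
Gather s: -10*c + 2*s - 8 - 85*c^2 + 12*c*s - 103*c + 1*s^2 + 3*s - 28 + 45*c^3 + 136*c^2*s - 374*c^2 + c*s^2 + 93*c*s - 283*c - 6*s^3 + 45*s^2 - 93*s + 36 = 45*c^3 - 459*c^2 - 396*c - 6*s^3 + s^2*(c + 46) + s*(136*c^2 + 105*c - 88)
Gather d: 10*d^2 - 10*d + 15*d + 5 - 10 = 10*d^2 + 5*d - 5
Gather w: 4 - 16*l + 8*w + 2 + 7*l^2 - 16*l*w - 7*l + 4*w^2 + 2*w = 7*l^2 - 23*l + 4*w^2 + w*(10 - 16*l) + 6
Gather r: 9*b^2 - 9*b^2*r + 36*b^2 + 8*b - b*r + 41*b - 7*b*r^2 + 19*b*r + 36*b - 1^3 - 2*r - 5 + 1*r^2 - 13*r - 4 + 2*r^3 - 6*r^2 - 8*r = 45*b^2 + 85*b + 2*r^3 + r^2*(-7*b - 5) + r*(-9*b^2 + 18*b - 23) - 10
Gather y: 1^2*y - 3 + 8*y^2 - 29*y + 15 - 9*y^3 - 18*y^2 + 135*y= -9*y^3 - 10*y^2 + 107*y + 12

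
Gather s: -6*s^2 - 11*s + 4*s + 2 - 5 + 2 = -6*s^2 - 7*s - 1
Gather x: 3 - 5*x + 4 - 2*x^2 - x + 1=-2*x^2 - 6*x + 8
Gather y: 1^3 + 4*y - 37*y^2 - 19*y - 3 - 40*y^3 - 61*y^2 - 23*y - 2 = -40*y^3 - 98*y^2 - 38*y - 4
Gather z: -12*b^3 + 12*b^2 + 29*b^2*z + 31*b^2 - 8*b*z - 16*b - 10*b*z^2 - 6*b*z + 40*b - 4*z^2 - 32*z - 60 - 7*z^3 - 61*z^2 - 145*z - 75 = -12*b^3 + 43*b^2 + 24*b - 7*z^3 + z^2*(-10*b - 65) + z*(29*b^2 - 14*b - 177) - 135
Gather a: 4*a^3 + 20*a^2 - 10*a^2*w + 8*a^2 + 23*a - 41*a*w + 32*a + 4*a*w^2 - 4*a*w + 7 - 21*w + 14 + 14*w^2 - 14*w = 4*a^3 + a^2*(28 - 10*w) + a*(4*w^2 - 45*w + 55) + 14*w^2 - 35*w + 21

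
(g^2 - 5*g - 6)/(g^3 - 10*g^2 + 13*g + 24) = (g - 6)/(g^2 - 11*g + 24)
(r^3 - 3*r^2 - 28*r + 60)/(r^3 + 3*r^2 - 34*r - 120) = (r - 2)/(r + 4)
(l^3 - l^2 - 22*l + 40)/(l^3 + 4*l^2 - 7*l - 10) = (l - 4)/(l + 1)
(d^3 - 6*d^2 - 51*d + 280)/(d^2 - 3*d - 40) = (d^2 + 2*d - 35)/(d + 5)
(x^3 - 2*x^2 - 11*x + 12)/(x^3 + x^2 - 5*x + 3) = (x - 4)/(x - 1)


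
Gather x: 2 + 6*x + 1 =6*x + 3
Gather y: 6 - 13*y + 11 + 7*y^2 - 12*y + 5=7*y^2 - 25*y + 22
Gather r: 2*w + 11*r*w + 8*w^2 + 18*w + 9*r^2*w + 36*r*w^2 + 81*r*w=9*r^2*w + r*(36*w^2 + 92*w) + 8*w^2 + 20*w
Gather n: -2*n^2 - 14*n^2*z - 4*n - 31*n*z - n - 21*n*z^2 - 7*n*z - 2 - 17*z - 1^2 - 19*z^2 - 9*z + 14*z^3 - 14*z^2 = n^2*(-14*z - 2) + n*(-21*z^2 - 38*z - 5) + 14*z^3 - 33*z^2 - 26*z - 3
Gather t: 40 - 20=20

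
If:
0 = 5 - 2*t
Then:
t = 5/2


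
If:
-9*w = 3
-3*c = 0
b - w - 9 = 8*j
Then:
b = 8*j + 26/3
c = 0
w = -1/3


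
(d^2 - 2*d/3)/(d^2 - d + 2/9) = 3*d/(3*d - 1)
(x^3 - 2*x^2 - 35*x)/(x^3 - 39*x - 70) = x/(x + 2)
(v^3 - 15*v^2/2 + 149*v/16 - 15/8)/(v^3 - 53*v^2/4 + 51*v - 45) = (v - 1/4)/(v - 6)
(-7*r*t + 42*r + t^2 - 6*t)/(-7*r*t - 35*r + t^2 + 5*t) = (t - 6)/(t + 5)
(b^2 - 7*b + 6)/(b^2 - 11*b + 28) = (b^2 - 7*b + 6)/(b^2 - 11*b + 28)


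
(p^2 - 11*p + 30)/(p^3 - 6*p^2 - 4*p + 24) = (p - 5)/(p^2 - 4)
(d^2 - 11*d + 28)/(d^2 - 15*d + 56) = (d - 4)/(d - 8)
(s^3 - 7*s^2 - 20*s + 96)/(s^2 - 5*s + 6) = (s^2 - 4*s - 32)/(s - 2)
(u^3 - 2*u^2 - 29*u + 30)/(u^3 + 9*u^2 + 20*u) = (u^2 - 7*u + 6)/(u*(u + 4))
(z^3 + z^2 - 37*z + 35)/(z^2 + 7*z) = z - 6 + 5/z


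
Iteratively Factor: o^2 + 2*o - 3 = (o + 3)*(o - 1)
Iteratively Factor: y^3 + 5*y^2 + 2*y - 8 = (y + 4)*(y^2 + y - 2) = (y - 1)*(y + 4)*(y + 2)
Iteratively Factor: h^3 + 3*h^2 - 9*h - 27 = (h + 3)*(h^2 - 9) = (h + 3)^2*(h - 3)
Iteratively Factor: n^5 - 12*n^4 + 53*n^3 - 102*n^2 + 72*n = (n - 3)*(n^4 - 9*n^3 + 26*n^2 - 24*n) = (n - 3)^2*(n^3 - 6*n^2 + 8*n) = (n - 3)^2*(n - 2)*(n^2 - 4*n) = n*(n - 3)^2*(n - 2)*(n - 4)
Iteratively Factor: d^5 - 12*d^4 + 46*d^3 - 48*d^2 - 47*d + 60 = (d + 1)*(d^4 - 13*d^3 + 59*d^2 - 107*d + 60) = (d - 1)*(d + 1)*(d^3 - 12*d^2 + 47*d - 60) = (d - 5)*(d - 1)*(d + 1)*(d^2 - 7*d + 12) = (d - 5)*(d - 4)*(d - 1)*(d + 1)*(d - 3)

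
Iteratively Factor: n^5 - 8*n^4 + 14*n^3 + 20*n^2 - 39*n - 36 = (n - 3)*(n^4 - 5*n^3 - n^2 + 17*n + 12) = (n - 4)*(n - 3)*(n^3 - n^2 - 5*n - 3) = (n - 4)*(n - 3)^2*(n^2 + 2*n + 1) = (n - 4)*(n - 3)^2*(n + 1)*(n + 1)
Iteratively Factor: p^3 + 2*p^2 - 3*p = (p - 1)*(p^2 + 3*p) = (p - 1)*(p + 3)*(p)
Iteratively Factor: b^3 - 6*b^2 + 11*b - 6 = (b - 3)*(b^2 - 3*b + 2) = (b - 3)*(b - 2)*(b - 1)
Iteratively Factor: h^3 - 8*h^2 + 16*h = (h - 4)*(h^2 - 4*h) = (h - 4)^2*(h)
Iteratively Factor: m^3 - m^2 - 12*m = (m)*(m^2 - m - 12) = m*(m + 3)*(m - 4)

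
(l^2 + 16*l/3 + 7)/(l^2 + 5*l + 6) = (l + 7/3)/(l + 2)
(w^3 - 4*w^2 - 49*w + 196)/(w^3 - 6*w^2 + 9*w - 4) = (w^2 - 49)/(w^2 - 2*w + 1)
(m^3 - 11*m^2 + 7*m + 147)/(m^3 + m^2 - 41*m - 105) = (m - 7)/(m + 5)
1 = 1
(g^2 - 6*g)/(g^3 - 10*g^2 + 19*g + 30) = g/(g^2 - 4*g - 5)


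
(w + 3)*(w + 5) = w^2 + 8*w + 15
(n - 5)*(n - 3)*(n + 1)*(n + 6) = n^4 - n^3 - 35*n^2 + 57*n + 90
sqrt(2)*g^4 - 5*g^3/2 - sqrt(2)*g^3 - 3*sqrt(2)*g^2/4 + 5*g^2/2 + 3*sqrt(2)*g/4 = g*(g - 1)*(g - 3*sqrt(2)/2)*(sqrt(2)*g + 1/2)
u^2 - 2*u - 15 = (u - 5)*(u + 3)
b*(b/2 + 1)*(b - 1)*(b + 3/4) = b^4/2 + 7*b^3/8 - 5*b^2/8 - 3*b/4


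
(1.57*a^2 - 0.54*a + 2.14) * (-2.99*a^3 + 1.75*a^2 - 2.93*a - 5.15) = -4.6943*a^5 + 4.3621*a^4 - 11.9437*a^3 - 2.7583*a^2 - 3.4892*a - 11.021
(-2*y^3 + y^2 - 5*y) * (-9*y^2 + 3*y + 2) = 18*y^5 - 15*y^4 + 44*y^3 - 13*y^2 - 10*y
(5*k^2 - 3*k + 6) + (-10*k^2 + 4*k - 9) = -5*k^2 + k - 3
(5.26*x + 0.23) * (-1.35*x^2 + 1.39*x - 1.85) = -7.101*x^3 + 7.0009*x^2 - 9.4113*x - 0.4255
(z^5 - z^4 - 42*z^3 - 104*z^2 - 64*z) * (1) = z^5 - z^4 - 42*z^3 - 104*z^2 - 64*z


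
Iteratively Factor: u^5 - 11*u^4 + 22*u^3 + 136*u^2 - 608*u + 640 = (u - 2)*(u^4 - 9*u^3 + 4*u^2 + 144*u - 320) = (u - 2)*(u + 4)*(u^3 - 13*u^2 + 56*u - 80) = (u - 5)*(u - 2)*(u + 4)*(u^2 - 8*u + 16) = (u - 5)*(u - 4)*(u - 2)*(u + 4)*(u - 4)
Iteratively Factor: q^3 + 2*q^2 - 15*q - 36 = (q + 3)*(q^2 - q - 12) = (q + 3)^2*(q - 4)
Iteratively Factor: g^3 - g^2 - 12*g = (g)*(g^2 - g - 12) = g*(g - 4)*(g + 3)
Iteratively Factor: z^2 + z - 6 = (z - 2)*(z + 3)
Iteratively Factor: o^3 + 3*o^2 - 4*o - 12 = (o + 2)*(o^2 + o - 6) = (o + 2)*(o + 3)*(o - 2)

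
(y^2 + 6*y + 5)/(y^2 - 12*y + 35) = (y^2 + 6*y + 5)/(y^2 - 12*y + 35)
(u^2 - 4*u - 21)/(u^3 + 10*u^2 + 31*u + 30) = (u - 7)/(u^2 + 7*u + 10)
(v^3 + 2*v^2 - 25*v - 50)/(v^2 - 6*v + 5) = (v^2 + 7*v + 10)/(v - 1)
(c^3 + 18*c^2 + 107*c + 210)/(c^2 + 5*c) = c + 13 + 42/c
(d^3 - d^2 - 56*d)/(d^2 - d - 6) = d*(-d^2 + d + 56)/(-d^2 + d + 6)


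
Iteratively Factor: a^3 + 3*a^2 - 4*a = (a + 4)*(a^2 - a) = a*(a + 4)*(a - 1)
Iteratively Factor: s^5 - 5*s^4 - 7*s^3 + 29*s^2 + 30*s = (s)*(s^4 - 5*s^3 - 7*s^2 + 29*s + 30) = s*(s + 1)*(s^3 - 6*s^2 - s + 30) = s*(s - 5)*(s + 1)*(s^2 - s - 6) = s*(s - 5)*(s - 3)*(s + 1)*(s + 2)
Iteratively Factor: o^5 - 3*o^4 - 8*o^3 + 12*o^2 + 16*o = (o - 2)*(o^4 - o^3 - 10*o^2 - 8*o) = (o - 2)*(o + 1)*(o^3 - 2*o^2 - 8*o) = (o - 2)*(o + 1)*(o + 2)*(o^2 - 4*o) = (o - 4)*(o - 2)*(o + 1)*(o + 2)*(o)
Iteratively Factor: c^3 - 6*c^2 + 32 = (c - 4)*(c^2 - 2*c - 8) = (c - 4)^2*(c + 2)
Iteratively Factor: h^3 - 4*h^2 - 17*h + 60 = (h + 4)*(h^2 - 8*h + 15) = (h - 5)*(h + 4)*(h - 3)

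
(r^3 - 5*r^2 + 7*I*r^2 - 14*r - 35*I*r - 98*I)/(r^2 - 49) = (r^2 + r*(2 + 7*I) + 14*I)/(r + 7)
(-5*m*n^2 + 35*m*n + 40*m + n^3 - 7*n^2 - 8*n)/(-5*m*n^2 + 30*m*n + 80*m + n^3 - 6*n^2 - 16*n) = (n + 1)/(n + 2)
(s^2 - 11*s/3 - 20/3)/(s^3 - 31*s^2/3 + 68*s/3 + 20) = (3*s + 4)/(3*s^2 - 16*s - 12)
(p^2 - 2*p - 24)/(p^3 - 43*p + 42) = (p + 4)/(p^2 + 6*p - 7)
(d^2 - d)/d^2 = (d - 1)/d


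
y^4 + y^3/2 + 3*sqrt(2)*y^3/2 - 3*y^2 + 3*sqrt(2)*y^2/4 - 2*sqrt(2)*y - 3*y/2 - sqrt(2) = (y + 1/2)*(y - sqrt(2))*(y + sqrt(2)/2)*(y + 2*sqrt(2))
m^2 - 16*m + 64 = (m - 8)^2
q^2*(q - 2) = q^3 - 2*q^2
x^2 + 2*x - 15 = (x - 3)*(x + 5)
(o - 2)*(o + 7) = o^2 + 5*o - 14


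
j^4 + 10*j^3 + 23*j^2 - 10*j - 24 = (j - 1)*(j + 1)*(j + 4)*(j + 6)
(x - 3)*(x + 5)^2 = x^3 + 7*x^2 - 5*x - 75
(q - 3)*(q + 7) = q^2 + 4*q - 21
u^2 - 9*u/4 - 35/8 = (u - 7/2)*(u + 5/4)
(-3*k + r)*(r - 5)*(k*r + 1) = -3*k^2*r^2 + 15*k^2*r + k*r^3 - 5*k*r^2 - 3*k*r + 15*k + r^2 - 5*r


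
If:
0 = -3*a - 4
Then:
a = -4/3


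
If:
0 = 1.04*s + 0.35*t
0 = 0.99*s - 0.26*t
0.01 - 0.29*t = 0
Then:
No Solution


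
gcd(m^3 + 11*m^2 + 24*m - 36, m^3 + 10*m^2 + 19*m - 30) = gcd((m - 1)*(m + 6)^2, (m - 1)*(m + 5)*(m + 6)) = m^2 + 5*m - 6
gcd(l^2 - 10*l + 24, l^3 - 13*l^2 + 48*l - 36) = l - 6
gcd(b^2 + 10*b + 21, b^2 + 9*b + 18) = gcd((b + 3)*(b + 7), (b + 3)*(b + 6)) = b + 3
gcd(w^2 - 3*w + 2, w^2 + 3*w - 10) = w - 2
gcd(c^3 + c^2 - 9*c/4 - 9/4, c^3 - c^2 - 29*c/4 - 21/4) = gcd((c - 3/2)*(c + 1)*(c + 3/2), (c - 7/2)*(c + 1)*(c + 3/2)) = c^2 + 5*c/2 + 3/2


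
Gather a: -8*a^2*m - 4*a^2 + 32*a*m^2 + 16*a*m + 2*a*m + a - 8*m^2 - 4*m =a^2*(-8*m - 4) + a*(32*m^2 + 18*m + 1) - 8*m^2 - 4*m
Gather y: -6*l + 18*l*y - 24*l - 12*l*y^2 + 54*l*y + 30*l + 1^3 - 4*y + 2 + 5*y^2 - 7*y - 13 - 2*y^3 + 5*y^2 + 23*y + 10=-2*y^3 + y^2*(10 - 12*l) + y*(72*l + 12)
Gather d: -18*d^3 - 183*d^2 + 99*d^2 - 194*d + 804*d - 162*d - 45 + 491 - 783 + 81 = -18*d^3 - 84*d^2 + 448*d - 256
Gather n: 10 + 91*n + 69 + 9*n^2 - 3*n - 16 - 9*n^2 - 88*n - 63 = 0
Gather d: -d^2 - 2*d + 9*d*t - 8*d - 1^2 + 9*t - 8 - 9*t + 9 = -d^2 + d*(9*t - 10)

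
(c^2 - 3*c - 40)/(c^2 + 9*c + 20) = (c - 8)/(c + 4)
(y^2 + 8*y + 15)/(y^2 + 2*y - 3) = (y + 5)/(y - 1)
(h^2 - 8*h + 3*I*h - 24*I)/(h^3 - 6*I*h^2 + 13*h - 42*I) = (h - 8)/(h^2 - 9*I*h - 14)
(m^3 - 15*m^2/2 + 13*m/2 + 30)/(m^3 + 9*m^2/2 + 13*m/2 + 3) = (m^2 - 9*m + 20)/(m^2 + 3*m + 2)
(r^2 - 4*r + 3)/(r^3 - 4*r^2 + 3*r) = 1/r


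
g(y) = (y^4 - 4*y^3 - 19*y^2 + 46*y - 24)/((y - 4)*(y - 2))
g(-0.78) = -5.21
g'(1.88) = -811.55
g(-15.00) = 183.08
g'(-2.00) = -0.75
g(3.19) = 100.53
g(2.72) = 70.76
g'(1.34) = -12.69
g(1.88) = -73.74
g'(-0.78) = 2.04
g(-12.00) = 108.64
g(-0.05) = -3.17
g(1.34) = -1.64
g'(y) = (4*y^3 - 12*y^2 - 38*y + 46)/((y - 4)*(y - 2)) - (y^4 - 4*y^3 - 19*y^2 + 46*y - 24)/((y - 4)*(y - 2)^2) - (y^4 - 4*y^3 - 19*y^2 + 46*y - 24)/((y - 4)^2*(y - 2))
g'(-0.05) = 3.43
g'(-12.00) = -21.78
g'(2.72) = 28.24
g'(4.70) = 156.69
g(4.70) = -81.92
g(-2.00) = -6.00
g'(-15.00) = -27.84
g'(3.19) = 109.65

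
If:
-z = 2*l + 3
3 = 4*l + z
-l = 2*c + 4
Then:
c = -7/2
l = 3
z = -9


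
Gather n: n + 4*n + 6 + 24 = 5*n + 30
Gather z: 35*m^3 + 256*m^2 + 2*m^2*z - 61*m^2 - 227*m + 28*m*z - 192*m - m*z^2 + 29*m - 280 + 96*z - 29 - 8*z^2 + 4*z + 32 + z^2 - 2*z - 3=35*m^3 + 195*m^2 - 390*m + z^2*(-m - 7) + z*(2*m^2 + 28*m + 98) - 280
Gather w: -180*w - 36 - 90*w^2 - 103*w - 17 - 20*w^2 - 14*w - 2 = -110*w^2 - 297*w - 55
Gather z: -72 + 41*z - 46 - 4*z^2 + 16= -4*z^2 + 41*z - 102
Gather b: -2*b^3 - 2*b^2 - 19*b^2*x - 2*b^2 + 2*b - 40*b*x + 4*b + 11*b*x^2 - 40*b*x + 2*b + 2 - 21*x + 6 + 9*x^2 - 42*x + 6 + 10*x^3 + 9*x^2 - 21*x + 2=-2*b^3 + b^2*(-19*x - 4) + b*(11*x^2 - 80*x + 8) + 10*x^3 + 18*x^2 - 84*x + 16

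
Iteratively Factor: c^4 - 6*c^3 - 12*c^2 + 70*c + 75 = (c + 1)*(c^3 - 7*c^2 - 5*c + 75) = (c - 5)*(c + 1)*(c^2 - 2*c - 15) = (c - 5)^2*(c + 1)*(c + 3)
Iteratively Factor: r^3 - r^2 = (r)*(r^2 - r) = r^2*(r - 1)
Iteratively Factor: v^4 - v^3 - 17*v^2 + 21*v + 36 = (v - 3)*(v^3 + 2*v^2 - 11*v - 12) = (v - 3)*(v + 4)*(v^2 - 2*v - 3) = (v - 3)^2*(v + 4)*(v + 1)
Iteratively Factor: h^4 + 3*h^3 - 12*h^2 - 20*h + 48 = (h + 3)*(h^3 - 12*h + 16) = (h - 2)*(h + 3)*(h^2 + 2*h - 8) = (h - 2)*(h + 3)*(h + 4)*(h - 2)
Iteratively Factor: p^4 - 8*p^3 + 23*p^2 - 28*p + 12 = (p - 1)*(p^3 - 7*p^2 + 16*p - 12) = (p - 2)*(p - 1)*(p^2 - 5*p + 6) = (p - 3)*(p - 2)*(p - 1)*(p - 2)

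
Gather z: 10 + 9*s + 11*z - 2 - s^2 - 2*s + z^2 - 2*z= -s^2 + 7*s + z^2 + 9*z + 8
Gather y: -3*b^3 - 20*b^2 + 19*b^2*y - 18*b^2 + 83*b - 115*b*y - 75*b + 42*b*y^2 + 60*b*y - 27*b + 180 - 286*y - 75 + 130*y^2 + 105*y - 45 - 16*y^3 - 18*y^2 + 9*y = -3*b^3 - 38*b^2 - 19*b - 16*y^3 + y^2*(42*b + 112) + y*(19*b^2 - 55*b - 172) + 60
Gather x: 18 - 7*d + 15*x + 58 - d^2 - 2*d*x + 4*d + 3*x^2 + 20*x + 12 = -d^2 - 3*d + 3*x^2 + x*(35 - 2*d) + 88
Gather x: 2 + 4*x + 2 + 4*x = 8*x + 4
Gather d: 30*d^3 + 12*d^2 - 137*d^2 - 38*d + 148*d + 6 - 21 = 30*d^3 - 125*d^2 + 110*d - 15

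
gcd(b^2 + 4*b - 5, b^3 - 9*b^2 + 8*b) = b - 1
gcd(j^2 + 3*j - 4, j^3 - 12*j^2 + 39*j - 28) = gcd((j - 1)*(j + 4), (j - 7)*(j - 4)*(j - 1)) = j - 1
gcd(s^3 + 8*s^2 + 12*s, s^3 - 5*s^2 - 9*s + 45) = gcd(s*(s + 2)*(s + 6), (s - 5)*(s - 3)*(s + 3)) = 1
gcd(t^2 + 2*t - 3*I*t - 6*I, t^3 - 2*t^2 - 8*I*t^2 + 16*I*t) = 1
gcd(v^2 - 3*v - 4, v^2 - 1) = v + 1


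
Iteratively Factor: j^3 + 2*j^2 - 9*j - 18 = (j + 3)*(j^2 - j - 6) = (j + 2)*(j + 3)*(j - 3)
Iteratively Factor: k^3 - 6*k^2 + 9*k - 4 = (k - 1)*(k^2 - 5*k + 4) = (k - 1)^2*(k - 4)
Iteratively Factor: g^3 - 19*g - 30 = (g + 3)*(g^2 - 3*g - 10) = (g + 2)*(g + 3)*(g - 5)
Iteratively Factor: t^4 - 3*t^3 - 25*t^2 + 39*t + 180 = (t + 3)*(t^3 - 6*t^2 - 7*t + 60) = (t + 3)^2*(t^2 - 9*t + 20) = (t - 4)*(t + 3)^2*(t - 5)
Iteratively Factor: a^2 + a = (a + 1)*(a)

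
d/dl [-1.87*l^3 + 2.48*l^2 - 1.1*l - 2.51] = -5.61*l^2 + 4.96*l - 1.1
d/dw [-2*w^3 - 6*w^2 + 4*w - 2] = -6*w^2 - 12*w + 4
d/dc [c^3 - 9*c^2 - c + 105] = 3*c^2 - 18*c - 1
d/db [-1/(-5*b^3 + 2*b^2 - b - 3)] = (-15*b^2 + 4*b - 1)/(5*b^3 - 2*b^2 + b + 3)^2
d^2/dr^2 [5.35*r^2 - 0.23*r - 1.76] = 10.7000000000000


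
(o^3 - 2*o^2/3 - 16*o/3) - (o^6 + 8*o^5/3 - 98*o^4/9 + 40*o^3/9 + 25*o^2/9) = -o^6 - 8*o^5/3 + 98*o^4/9 - 31*o^3/9 - 31*o^2/9 - 16*o/3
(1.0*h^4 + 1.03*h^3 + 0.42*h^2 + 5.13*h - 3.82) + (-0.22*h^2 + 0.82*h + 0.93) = 1.0*h^4 + 1.03*h^3 + 0.2*h^2 + 5.95*h - 2.89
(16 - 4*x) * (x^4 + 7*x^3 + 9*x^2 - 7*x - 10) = -4*x^5 - 12*x^4 + 76*x^3 + 172*x^2 - 72*x - 160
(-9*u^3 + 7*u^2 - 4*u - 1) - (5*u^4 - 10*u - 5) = -5*u^4 - 9*u^3 + 7*u^2 + 6*u + 4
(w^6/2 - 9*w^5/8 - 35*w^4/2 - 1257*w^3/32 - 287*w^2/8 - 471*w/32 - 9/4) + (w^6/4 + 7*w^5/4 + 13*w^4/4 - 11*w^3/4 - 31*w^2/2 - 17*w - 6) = 3*w^6/4 + 5*w^5/8 - 57*w^4/4 - 1345*w^3/32 - 411*w^2/8 - 1015*w/32 - 33/4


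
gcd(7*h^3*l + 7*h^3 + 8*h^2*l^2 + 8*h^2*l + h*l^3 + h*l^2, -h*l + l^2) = 1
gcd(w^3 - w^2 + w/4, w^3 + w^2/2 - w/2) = w^2 - w/2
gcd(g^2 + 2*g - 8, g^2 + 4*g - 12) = g - 2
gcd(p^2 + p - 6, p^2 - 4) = p - 2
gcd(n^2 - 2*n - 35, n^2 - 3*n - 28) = n - 7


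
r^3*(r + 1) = r^4 + r^3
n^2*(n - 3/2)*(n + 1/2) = n^4 - n^3 - 3*n^2/4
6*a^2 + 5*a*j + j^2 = (2*a + j)*(3*a + j)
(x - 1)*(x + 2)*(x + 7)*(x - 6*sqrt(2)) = x^4 - 6*sqrt(2)*x^3 + 8*x^3 - 48*sqrt(2)*x^2 + 5*x^2 - 30*sqrt(2)*x - 14*x + 84*sqrt(2)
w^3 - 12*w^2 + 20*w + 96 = (w - 8)*(w - 6)*(w + 2)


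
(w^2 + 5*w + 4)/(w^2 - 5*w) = (w^2 + 5*w + 4)/(w*(w - 5))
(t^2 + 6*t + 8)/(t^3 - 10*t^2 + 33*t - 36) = (t^2 + 6*t + 8)/(t^3 - 10*t^2 + 33*t - 36)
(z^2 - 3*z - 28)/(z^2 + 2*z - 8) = (z - 7)/(z - 2)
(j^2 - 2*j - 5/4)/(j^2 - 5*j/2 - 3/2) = (j - 5/2)/(j - 3)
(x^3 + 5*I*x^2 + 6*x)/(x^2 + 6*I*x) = x - I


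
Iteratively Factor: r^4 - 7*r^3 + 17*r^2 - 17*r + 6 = (r - 1)*(r^3 - 6*r^2 + 11*r - 6) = (r - 3)*(r - 1)*(r^2 - 3*r + 2) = (r - 3)*(r - 2)*(r - 1)*(r - 1)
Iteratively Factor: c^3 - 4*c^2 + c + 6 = (c - 2)*(c^2 - 2*c - 3) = (c - 3)*(c - 2)*(c + 1)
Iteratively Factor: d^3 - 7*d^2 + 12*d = (d - 4)*(d^2 - 3*d) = d*(d - 4)*(d - 3)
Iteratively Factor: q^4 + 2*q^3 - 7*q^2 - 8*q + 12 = (q + 3)*(q^3 - q^2 - 4*q + 4) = (q - 2)*(q + 3)*(q^2 + q - 2) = (q - 2)*(q + 2)*(q + 3)*(q - 1)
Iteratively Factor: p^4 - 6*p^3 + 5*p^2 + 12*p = (p)*(p^3 - 6*p^2 + 5*p + 12) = p*(p + 1)*(p^2 - 7*p + 12) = p*(p - 3)*(p + 1)*(p - 4)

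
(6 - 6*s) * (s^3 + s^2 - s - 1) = -6*s^4 + 12*s^2 - 6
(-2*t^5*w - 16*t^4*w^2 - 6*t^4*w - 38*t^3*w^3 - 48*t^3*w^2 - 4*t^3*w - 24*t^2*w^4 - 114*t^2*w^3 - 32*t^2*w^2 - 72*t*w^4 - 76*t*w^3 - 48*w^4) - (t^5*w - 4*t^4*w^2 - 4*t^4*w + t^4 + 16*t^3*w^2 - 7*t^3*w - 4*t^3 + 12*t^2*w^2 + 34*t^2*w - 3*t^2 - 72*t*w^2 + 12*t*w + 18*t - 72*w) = -3*t^5*w - 12*t^4*w^2 - 2*t^4*w - t^4 - 38*t^3*w^3 - 64*t^3*w^2 + 3*t^3*w + 4*t^3 - 24*t^2*w^4 - 114*t^2*w^3 - 44*t^2*w^2 - 34*t^2*w + 3*t^2 - 72*t*w^4 - 76*t*w^3 + 72*t*w^2 - 12*t*w - 18*t - 48*w^4 + 72*w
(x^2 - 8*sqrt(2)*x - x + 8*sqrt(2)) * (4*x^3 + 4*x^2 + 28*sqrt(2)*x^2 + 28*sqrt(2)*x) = 4*x^5 - 4*sqrt(2)*x^4 - 452*x^3 + 4*sqrt(2)*x^2 + 448*x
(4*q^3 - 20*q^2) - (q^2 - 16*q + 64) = 4*q^3 - 21*q^2 + 16*q - 64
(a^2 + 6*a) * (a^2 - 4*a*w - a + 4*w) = a^4 - 4*a^3*w + 5*a^3 - 20*a^2*w - 6*a^2 + 24*a*w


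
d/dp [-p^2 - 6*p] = -2*p - 6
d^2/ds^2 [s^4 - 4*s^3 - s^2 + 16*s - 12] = 12*s^2 - 24*s - 2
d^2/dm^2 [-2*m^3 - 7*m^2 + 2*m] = -12*m - 14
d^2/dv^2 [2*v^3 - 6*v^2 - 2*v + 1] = 12*v - 12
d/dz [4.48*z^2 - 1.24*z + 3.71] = 8.96*z - 1.24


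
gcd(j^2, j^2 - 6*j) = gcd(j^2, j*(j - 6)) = j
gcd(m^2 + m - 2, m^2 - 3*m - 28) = 1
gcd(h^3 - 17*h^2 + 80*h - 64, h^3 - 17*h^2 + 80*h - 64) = h^3 - 17*h^2 + 80*h - 64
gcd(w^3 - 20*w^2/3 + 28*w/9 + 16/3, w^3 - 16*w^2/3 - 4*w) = w^2 - 16*w/3 - 4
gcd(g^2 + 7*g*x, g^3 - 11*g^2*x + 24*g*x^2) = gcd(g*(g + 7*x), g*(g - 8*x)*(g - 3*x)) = g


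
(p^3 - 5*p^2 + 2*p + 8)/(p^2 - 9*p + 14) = (p^2 - 3*p - 4)/(p - 7)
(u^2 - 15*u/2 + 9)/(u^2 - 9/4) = 2*(u - 6)/(2*u + 3)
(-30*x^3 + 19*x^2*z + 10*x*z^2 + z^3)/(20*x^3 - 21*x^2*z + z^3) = (-6*x - z)/(4*x - z)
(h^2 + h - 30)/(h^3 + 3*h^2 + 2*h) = (h^2 + h - 30)/(h*(h^2 + 3*h + 2))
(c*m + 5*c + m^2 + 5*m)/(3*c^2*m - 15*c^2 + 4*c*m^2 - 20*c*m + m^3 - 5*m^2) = (m + 5)/(3*c*m - 15*c + m^2 - 5*m)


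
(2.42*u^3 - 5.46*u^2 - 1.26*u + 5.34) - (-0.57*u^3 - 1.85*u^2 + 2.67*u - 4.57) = 2.99*u^3 - 3.61*u^2 - 3.93*u + 9.91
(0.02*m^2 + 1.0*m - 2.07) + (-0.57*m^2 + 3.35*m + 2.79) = -0.55*m^2 + 4.35*m + 0.72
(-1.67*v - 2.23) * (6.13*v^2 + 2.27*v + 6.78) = -10.2371*v^3 - 17.4608*v^2 - 16.3847*v - 15.1194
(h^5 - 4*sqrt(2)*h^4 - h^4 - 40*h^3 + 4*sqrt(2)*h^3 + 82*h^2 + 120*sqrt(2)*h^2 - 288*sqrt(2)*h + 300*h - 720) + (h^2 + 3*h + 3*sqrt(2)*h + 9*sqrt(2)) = h^5 - 4*sqrt(2)*h^4 - h^4 - 40*h^3 + 4*sqrt(2)*h^3 + 83*h^2 + 120*sqrt(2)*h^2 - 285*sqrt(2)*h + 303*h - 720 + 9*sqrt(2)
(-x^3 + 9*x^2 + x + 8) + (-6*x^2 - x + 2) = -x^3 + 3*x^2 + 10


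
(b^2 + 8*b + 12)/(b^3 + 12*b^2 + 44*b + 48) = 1/(b + 4)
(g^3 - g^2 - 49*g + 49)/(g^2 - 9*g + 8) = (g^2 - 49)/(g - 8)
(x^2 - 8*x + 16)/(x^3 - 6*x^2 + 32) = 1/(x + 2)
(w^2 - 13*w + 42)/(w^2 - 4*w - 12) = (w - 7)/(w + 2)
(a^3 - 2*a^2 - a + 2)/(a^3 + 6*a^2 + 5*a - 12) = (a^2 - a - 2)/(a^2 + 7*a + 12)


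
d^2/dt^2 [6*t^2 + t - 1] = 12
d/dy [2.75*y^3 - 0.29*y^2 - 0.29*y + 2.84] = 8.25*y^2 - 0.58*y - 0.29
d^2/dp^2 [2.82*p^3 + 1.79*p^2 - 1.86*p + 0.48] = 16.92*p + 3.58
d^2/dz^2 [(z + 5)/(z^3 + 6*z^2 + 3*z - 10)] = 6*(z^2 + z + 1)/(z^6 + 3*z^5 - 3*z^4 - 11*z^3 + 6*z^2 + 12*z - 8)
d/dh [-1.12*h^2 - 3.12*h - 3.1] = -2.24*h - 3.12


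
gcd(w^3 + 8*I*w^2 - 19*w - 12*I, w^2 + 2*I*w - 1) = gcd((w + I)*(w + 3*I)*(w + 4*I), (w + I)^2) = w + I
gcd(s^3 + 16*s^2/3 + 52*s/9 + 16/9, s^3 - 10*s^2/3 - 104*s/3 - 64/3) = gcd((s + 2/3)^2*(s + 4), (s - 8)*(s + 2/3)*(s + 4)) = s^2 + 14*s/3 + 8/3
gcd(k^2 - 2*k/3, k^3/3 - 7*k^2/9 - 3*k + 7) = 1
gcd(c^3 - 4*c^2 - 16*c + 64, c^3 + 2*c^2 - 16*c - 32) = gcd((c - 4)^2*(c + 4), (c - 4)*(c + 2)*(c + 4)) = c^2 - 16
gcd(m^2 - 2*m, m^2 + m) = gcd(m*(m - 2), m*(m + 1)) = m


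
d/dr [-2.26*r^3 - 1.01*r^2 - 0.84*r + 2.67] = -6.78*r^2 - 2.02*r - 0.84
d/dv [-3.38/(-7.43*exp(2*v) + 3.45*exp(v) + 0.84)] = (11.661 - 50.2268*exp(v))*exp(v)/(-7.43*exp(2*v) + 3.45*exp(v) + 0.84)^2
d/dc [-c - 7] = -1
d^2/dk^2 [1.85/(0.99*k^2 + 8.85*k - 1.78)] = (-3.62637*k^2 - 32.41755*k + 1.85*(1.98*k + 8.85)*(3.96*k + 17.7) + 6.52014)/(0.99*k^2 + 8.85*k - 1.78)^3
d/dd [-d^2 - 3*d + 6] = -2*d - 3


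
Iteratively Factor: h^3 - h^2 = (h)*(h^2 - h) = h*(h - 1)*(h)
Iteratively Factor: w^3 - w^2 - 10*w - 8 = (w + 2)*(w^2 - 3*w - 4) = (w - 4)*(w + 2)*(w + 1)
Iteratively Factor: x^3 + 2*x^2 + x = (x)*(x^2 + 2*x + 1) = x*(x + 1)*(x + 1)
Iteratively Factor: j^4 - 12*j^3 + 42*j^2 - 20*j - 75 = (j + 1)*(j^3 - 13*j^2 + 55*j - 75) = (j - 3)*(j + 1)*(j^2 - 10*j + 25) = (j - 5)*(j - 3)*(j + 1)*(j - 5)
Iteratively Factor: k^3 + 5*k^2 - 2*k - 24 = (k + 4)*(k^2 + k - 6) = (k + 3)*(k + 4)*(k - 2)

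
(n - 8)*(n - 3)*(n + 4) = n^3 - 7*n^2 - 20*n + 96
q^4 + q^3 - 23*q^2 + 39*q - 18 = (q - 3)*(q - 1)^2*(q + 6)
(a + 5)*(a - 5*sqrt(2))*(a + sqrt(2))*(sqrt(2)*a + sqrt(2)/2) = sqrt(2)*a^4 - 8*a^3 + 11*sqrt(2)*a^3/2 - 44*a^2 - 15*sqrt(2)*a^2/2 - 55*sqrt(2)*a - 20*a - 25*sqrt(2)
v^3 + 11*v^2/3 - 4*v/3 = v*(v - 1/3)*(v + 4)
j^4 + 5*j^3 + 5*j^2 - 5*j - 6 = (j - 1)*(j + 1)*(j + 2)*(j + 3)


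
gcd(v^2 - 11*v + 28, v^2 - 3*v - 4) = v - 4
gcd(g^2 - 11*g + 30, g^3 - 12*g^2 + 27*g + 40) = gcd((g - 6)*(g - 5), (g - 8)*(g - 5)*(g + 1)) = g - 5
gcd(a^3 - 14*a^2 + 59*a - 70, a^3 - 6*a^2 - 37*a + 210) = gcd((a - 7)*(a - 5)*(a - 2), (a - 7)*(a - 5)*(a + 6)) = a^2 - 12*a + 35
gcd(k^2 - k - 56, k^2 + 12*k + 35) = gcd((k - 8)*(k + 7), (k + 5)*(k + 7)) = k + 7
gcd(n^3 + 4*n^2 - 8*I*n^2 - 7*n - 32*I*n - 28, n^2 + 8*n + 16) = n + 4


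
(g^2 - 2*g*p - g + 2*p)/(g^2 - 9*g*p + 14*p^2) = (1 - g)/(-g + 7*p)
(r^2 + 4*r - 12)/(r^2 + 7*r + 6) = (r - 2)/(r + 1)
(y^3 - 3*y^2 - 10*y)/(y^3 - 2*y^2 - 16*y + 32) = y*(y^2 - 3*y - 10)/(y^3 - 2*y^2 - 16*y + 32)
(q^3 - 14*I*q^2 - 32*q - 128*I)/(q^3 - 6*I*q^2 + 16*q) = (q - 8*I)/q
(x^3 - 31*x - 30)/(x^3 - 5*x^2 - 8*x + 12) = (x^2 + 6*x + 5)/(x^2 + x - 2)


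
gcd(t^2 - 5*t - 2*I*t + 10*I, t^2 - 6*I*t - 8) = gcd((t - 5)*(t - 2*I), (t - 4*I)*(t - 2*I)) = t - 2*I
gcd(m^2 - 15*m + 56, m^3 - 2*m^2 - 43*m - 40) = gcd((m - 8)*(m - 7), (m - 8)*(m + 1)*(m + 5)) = m - 8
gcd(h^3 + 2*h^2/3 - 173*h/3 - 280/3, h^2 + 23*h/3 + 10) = h + 5/3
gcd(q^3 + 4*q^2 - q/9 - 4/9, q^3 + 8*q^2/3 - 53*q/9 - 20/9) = q^2 + 13*q/3 + 4/3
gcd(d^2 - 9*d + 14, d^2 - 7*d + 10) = d - 2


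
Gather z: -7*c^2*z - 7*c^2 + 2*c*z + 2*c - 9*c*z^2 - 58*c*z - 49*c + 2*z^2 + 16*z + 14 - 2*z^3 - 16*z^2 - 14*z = -7*c^2 - 47*c - 2*z^3 + z^2*(-9*c - 14) + z*(-7*c^2 - 56*c + 2) + 14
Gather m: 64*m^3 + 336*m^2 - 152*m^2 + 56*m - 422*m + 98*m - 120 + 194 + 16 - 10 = 64*m^3 + 184*m^2 - 268*m + 80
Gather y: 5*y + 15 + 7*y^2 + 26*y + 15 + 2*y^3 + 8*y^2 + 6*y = 2*y^3 + 15*y^2 + 37*y + 30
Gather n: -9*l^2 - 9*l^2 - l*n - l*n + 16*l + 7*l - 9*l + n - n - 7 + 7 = -18*l^2 - 2*l*n + 14*l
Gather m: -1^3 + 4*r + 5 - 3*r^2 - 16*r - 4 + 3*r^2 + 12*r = 0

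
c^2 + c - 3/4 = (c - 1/2)*(c + 3/2)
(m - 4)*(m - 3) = m^2 - 7*m + 12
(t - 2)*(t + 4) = t^2 + 2*t - 8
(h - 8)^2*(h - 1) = h^3 - 17*h^2 + 80*h - 64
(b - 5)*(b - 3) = b^2 - 8*b + 15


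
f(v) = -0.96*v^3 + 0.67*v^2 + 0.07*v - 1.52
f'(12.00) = -398.57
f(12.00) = -1563.08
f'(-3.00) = -29.87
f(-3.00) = 30.22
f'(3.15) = -24.29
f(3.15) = -24.66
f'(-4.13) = -54.59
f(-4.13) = 77.25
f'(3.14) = -24.12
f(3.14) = -24.42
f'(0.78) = -0.64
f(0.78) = -1.51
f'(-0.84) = -3.09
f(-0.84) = -0.54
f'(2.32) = -12.32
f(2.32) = -9.74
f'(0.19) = 0.22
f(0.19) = -1.49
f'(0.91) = -1.10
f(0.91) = -1.62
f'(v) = -2.88*v^2 + 1.34*v + 0.07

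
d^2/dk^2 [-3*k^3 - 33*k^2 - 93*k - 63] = -18*k - 66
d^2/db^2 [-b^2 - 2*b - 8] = -2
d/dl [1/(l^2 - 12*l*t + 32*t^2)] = 2*(-l + 6*t)/(l^2 - 12*l*t + 32*t^2)^2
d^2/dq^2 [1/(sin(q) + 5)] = (5*sin(q) + cos(q)^2 + 1)/(sin(q) + 5)^3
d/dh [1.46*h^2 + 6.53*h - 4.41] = 2.92*h + 6.53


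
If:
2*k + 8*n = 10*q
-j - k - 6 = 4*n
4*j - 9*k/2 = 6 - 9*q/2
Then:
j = -5*q - 6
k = -31*q/9 - 20/3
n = 19*q/9 + 5/3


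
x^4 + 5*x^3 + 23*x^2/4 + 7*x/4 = x*(x + 1/2)*(x + 1)*(x + 7/2)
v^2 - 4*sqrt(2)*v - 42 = (v - 7*sqrt(2))*(v + 3*sqrt(2))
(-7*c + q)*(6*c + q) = -42*c^2 - c*q + q^2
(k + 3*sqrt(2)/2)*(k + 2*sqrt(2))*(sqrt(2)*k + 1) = sqrt(2)*k^3 + 8*k^2 + 19*sqrt(2)*k/2 + 6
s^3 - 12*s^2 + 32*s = s*(s - 8)*(s - 4)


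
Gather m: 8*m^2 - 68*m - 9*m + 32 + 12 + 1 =8*m^2 - 77*m + 45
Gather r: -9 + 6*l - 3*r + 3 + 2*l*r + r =6*l + r*(2*l - 2) - 6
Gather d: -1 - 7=-8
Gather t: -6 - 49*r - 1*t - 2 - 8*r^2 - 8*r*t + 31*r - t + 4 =-8*r^2 - 18*r + t*(-8*r - 2) - 4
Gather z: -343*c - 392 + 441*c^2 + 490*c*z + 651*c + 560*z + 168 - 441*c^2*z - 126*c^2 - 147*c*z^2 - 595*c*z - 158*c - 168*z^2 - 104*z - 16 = 315*c^2 + 150*c + z^2*(-147*c - 168) + z*(-441*c^2 - 105*c + 456) - 240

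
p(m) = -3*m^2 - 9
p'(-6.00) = 36.00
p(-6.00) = -117.00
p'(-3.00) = 18.00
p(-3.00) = -36.00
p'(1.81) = -10.86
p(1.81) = -18.83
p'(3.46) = -20.76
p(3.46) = -44.91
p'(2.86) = -17.16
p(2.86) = -33.54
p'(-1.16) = 6.96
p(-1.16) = -13.04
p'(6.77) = -40.62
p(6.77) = -146.50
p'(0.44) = -2.64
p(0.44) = -9.58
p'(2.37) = -14.22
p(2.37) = -25.85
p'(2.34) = -14.04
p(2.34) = -25.43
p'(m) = -6*m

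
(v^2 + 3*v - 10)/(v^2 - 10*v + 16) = (v + 5)/(v - 8)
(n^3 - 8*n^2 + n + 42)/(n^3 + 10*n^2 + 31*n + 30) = (n^2 - 10*n + 21)/(n^2 + 8*n + 15)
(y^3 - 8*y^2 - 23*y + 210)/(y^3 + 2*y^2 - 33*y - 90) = (y - 7)/(y + 3)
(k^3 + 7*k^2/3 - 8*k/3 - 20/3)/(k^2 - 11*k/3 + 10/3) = (k^2 + 4*k + 4)/(k - 2)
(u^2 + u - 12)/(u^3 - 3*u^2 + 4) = (u^2 + u - 12)/(u^3 - 3*u^2 + 4)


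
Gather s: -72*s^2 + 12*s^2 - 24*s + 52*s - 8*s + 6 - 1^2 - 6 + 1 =-60*s^2 + 20*s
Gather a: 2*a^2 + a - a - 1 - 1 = 2*a^2 - 2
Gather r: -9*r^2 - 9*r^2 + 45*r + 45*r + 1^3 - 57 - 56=-18*r^2 + 90*r - 112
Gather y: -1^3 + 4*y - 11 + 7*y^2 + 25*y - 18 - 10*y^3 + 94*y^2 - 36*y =-10*y^3 + 101*y^2 - 7*y - 30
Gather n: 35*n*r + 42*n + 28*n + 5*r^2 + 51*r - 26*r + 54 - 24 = n*(35*r + 70) + 5*r^2 + 25*r + 30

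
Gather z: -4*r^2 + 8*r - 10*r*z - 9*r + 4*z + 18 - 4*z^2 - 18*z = -4*r^2 - r - 4*z^2 + z*(-10*r - 14) + 18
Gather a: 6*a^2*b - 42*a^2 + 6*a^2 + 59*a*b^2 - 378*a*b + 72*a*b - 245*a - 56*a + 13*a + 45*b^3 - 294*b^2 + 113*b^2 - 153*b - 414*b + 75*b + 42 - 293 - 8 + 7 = a^2*(6*b - 36) + a*(59*b^2 - 306*b - 288) + 45*b^3 - 181*b^2 - 492*b - 252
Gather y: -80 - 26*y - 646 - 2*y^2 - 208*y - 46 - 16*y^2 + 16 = -18*y^2 - 234*y - 756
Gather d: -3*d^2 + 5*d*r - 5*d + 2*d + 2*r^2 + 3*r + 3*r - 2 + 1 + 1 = -3*d^2 + d*(5*r - 3) + 2*r^2 + 6*r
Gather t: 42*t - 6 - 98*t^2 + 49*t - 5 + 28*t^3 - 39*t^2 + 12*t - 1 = 28*t^3 - 137*t^2 + 103*t - 12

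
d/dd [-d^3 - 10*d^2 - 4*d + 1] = -3*d^2 - 20*d - 4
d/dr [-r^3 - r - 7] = -3*r^2 - 1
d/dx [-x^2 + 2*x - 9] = 2 - 2*x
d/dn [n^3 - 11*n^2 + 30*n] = 3*n^2 - 22*n + 30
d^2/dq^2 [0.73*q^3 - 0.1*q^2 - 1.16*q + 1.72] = 4.38*q - 0.2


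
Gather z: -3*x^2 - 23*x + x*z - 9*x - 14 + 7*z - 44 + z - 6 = -3*x^2 - 32*x + z*(x + 8) - 64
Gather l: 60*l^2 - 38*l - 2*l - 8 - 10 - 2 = 60*l^2 - 40*l - 20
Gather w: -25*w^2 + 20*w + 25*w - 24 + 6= -25*w^2 + 45*w - 18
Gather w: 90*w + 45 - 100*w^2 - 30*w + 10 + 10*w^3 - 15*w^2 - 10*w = 10*w^3 - 115*w^2 + 50*w + 55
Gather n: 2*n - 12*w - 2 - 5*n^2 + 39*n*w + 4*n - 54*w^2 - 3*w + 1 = -5*n^2 + n*(39*w + 6) - 54*w^2 - 15*w - 1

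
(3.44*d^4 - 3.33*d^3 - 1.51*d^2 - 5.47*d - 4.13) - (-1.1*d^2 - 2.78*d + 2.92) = 3.44*d^4 - 3.33*d^3 - 0.41*d^2 - 2.69*d - 7.05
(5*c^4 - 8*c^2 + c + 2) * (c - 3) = 5*c^5 - 15*c^4 - 8*c^3 + 25*c^2 - c - 6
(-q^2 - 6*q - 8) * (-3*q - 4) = 3*q^3 + 22*q^2 + 48*q + 32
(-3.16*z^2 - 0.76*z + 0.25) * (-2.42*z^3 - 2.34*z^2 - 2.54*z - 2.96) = 7.6472*z^5 + 9.2336*z^4 + 9.1998*z^3 + 10.699*z^2 + 1.6146*z - 0.74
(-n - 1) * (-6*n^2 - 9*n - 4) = 6*n^3 + 15*n^2 + 13*n + 4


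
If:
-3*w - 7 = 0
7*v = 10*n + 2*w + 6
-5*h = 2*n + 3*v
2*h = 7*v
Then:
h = 28/657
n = -82/657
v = 8/657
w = -7/3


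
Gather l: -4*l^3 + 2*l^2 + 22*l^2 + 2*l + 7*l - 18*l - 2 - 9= -4*l^3 + 24*l^2 - 9*l - 11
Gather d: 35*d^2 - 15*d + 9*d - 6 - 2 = 35*d^2 - 6*d - 8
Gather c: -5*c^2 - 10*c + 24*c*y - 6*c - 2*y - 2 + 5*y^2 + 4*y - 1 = -5*c^2 + c*(24*y - 16) + 5*y^2 + 2*y - 3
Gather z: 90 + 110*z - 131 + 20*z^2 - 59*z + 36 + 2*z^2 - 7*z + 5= 22*z^2 + 44*z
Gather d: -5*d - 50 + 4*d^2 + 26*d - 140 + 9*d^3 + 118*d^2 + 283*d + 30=9*d^3 + 122*d^2 + 304*d - 160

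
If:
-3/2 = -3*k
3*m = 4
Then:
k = 1/2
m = 4/3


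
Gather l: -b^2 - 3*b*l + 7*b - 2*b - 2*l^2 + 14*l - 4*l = -b^2 + 5*b - 2*l^2 + l*(10 - 3*b)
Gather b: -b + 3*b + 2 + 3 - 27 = 2*b - 22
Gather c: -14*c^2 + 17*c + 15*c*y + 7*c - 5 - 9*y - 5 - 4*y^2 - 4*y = -14*c^2 + c*(15*y + 24) - 4*y^2 - 13*y - 10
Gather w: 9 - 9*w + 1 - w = 10 - 10*w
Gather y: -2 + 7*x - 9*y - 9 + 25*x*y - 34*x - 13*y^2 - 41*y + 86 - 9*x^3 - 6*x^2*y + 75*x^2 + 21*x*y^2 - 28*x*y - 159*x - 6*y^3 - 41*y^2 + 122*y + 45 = -9*x^3 + 75*x^2 - 186*x - 6*y^3 + y^2*(21*x - 54) + y*(-6*x^2 - 3*x + 72) + 120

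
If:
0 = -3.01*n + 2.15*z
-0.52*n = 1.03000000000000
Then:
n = -1.98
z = -2.77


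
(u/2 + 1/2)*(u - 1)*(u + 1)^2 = u^4/2 + u^3 - u - 1/2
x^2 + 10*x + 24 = (x + 4)*(x + 6)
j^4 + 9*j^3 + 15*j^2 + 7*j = j*(j + 1)^2*(j + 7)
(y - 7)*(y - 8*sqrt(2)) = y^2 - 8*sqrt(2)*y - 7*y + 56*sqrt(2)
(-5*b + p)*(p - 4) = -5*b*p + 20*b + p^2 - 4*p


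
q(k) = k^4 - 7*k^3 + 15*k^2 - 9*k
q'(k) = 4*k^3 - 21*k^2 + 30*k - 9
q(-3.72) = 792.91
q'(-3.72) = -617.12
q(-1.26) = 51.68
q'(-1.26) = -88.14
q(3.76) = 5.99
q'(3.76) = 19.54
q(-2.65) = 308.77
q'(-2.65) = -310.41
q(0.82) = -0.70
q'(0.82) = 3.69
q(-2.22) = 194.78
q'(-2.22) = -222.86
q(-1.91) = 134.00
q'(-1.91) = -170.78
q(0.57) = -1.45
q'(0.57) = 2.02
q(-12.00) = 35100.00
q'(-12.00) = -10305.00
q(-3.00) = 432.00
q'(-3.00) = -396.00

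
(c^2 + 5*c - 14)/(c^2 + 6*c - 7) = (c - 2)/(c - 1)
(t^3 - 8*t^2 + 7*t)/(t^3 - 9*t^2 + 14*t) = (t - 1)/(t - 2)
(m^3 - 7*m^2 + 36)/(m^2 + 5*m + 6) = (m^2 - 9*m + 18)/(m + 3)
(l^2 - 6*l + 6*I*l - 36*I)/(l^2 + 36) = (l - 6)/(l - 6*I)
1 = 1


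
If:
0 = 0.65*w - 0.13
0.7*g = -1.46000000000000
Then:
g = -2.09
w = 0.20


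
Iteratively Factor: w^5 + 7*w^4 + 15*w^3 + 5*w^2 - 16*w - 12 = (w - 1)*(w^4 + 8*w^3 + 23*w^2 + 28*w + 12) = (w - 1)*(w + 2)*(w^3 + 6*w^2 + 11*w + 6) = (w - 1)*(w + 1)*(w + 2)*(w^2 + 5*w + 6) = (w - 1)*(w + 1)*(w + 2)^2*(w + 3)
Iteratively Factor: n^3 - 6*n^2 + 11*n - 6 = (n - 2)*(n^2 - 4*n + 3) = (n - 2)*(n - 1)*(n - 3)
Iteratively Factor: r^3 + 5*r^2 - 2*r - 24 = (r + 4)*(r^2 + r - 6) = (r - 2)*(r + 4)*(r + 3)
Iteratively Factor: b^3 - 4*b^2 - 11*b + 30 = (b - 2)*(b^2 - 2*b - 15) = (b - 5)*(b - 2)*(b + 3)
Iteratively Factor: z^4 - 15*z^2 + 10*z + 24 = (z - 2)*(z^3 + 2*z^2 - 11*z - 12) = (z - 2)*(z + 4)*(z^2 - 2*z - 3) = (z - 3)*(z - 2)*(z + 4)*(z + 1)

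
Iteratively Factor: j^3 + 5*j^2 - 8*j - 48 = (j - 3)*(j^2 + 8*j + 16) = (j - 3)*(j + 4)*(j + 4)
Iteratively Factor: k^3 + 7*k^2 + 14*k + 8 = (k + 4)*(k^2 + 3*k + 2) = (k + 2)*(k + 4)*(k + 1)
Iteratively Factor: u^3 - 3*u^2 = (u - 3)*(u^2) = u*(u - 3)*(u)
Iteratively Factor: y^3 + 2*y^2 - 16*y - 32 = (y + 2)*(y^2 - 16) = (y + 2)*(y + 4)*(y - 4)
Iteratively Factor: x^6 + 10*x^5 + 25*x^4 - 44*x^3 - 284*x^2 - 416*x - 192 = (x + 4)*(x^5 + 6*x^4 + x^3 - 48*x^2 - 92*x - 48) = (x - 3)*(x + 4)*(x^4 + 9*x^3 + 28*x^2 + 36*x + 16) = (x - 3)*(x + 4)^2*(x^3 + 5*x^2 + 8*x + 4) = (x - 3)*(x + 2)*(x + 4)^2*(x^2 + 3*x + 2) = (x - 3)*(x + 2)^2*(x + 4)^2*(x + 1)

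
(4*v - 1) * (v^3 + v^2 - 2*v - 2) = 4*v^4 + 3*v^3 - 9*v^2 - 6*v + 2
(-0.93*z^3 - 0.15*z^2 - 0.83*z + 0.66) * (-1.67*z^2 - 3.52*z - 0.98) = 1.5531*z^5 + 3.5241*z^4 + 2.8255*z^3 + 1.9664*z^2 - 1.5098*z - 0.6468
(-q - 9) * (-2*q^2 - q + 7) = 2*q^3 + 19*q^2 + 2*q - 63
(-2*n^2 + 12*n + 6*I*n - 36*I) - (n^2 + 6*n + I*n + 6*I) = -3*n^2 + 6*n + 5*I*n - 42*I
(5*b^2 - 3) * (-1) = 3 - 5*b^2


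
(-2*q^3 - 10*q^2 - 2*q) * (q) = -2*q^4 - 10*q^3 - 2*q^2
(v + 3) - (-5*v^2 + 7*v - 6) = 5*v^2 - 6*v + 9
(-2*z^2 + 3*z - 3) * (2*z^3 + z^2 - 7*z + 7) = -4*z^5 + 4*z^4 + 11*z^3 - 38*z^2 + 42*z - 21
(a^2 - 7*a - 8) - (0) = a^2 - 7*a - 8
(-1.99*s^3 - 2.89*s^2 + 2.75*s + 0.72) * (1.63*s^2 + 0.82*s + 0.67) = -3.2437*s^5 - 6.3425*s^4 + 0.779399999999999*s^3 + 1.4923*s^2 + 2.4329*s + 0.4824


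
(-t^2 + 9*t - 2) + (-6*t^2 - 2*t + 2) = -7*t^2 + 7*t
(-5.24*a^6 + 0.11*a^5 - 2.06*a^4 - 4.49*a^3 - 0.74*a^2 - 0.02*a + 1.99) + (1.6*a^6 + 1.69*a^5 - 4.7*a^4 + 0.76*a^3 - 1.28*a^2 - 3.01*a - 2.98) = -3.64*a^6 + 1.8*a^5 - 6.76*a^4 - 3.73*a^3 - 2.02*a^2 - 3.03*a - 0.99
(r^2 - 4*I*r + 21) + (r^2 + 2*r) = 2*r^2 + 2*r - 4*I*r + 21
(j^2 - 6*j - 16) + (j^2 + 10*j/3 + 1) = 2*j^2 - 8*j/3 - 15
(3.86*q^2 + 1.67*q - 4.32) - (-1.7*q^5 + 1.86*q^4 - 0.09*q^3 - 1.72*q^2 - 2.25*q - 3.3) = 1.7*q^5 - 1.86*q^4 + 0.09*q^3 + 5.58*q^2 + 3.92*q - 1.02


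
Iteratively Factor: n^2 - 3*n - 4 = (n + 1)*(n - 4)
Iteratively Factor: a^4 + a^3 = (a)*(a^3 + a^2) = a^2*(a^2 + a) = a^3*(a + 1)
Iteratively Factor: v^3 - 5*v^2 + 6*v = (v - 2)*(v^2 - 3*v) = v*(v - 2)*(v - 3)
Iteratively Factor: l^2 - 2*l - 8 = (l + 2)*(l - 4)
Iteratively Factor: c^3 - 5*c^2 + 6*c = (c - 3)*(c^2 - 2*c) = c*(c - 3)*(c - 2)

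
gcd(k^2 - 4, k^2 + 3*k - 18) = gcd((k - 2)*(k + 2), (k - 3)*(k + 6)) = 1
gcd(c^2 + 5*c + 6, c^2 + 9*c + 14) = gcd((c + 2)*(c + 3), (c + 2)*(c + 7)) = c + 2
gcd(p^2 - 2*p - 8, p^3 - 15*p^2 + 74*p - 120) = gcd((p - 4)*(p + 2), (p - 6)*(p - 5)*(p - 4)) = p - 4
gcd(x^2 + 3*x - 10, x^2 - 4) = x - 2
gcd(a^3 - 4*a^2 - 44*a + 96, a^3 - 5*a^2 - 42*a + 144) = a^2 - 2*a - 48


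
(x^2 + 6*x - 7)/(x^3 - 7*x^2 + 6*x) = (x + 7)/(x*(x - 6))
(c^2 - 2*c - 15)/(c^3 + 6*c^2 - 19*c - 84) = (c - 5)/(c^2 + 3*c - 28)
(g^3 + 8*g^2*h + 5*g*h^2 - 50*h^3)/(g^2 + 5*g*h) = g + 3*h - 10*h^2/g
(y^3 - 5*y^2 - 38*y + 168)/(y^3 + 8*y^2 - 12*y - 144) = (y - 7)/(y + 6)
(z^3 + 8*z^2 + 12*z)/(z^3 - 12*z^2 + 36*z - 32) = z*(z^2 + 8*z + 12)/(z^3 - 12*z^2 + 36*z - 32)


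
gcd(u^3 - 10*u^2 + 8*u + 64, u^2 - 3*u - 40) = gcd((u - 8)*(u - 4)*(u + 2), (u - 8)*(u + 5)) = u - 8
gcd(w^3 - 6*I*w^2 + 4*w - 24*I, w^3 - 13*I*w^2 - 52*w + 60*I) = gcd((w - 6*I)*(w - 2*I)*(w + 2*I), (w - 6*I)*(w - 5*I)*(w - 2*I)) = w^2 - 8*I*w - 12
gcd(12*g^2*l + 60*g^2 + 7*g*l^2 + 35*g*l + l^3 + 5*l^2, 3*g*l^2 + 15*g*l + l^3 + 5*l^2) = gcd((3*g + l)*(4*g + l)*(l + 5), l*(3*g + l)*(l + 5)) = 3*g*l + 15*g + l^2 + 5*l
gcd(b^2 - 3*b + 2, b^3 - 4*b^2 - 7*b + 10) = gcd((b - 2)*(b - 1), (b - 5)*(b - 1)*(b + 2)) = b - 1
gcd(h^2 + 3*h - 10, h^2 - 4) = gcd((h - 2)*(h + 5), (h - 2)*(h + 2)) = h - 2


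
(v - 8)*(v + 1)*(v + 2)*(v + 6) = v^4 + v^3 - 52*v^2 - 148*v - 96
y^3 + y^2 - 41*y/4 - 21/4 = (y - 3)*(y + 1/2)*(y + 7/2)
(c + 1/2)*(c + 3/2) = c^2 + 2*c + 3/4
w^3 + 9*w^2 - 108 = (w - 3)*(w + 6)^2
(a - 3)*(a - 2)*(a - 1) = a^3 - 6*a^2 + 11*a - 6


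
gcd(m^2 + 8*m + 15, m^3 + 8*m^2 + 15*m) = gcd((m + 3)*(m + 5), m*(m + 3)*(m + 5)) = m^2 + 8*m + 15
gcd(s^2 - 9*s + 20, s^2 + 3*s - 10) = 1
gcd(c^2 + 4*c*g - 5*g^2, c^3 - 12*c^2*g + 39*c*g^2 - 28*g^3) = c - g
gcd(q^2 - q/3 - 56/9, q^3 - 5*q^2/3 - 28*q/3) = q + 7/3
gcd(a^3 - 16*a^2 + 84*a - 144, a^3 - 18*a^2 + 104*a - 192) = a^2 - 10*a + 24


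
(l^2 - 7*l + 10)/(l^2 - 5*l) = (l - 2)/l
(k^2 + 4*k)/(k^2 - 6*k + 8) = k*(k + 4)/(k^2 - 6*k + 8)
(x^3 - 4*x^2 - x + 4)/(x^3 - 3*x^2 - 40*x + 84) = (x^3 - 4*x^2 - x + 4)/(x^3 - 3*x^2 - 40*x + 84)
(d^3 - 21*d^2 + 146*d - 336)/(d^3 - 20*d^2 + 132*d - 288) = (d - 7)/(d - 6)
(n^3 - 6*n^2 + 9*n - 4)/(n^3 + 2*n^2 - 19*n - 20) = (n^2 - 2*n + 1)/(n^2 + 6*n + 5)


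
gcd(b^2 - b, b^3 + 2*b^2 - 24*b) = b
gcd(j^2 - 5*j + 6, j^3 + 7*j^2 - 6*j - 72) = j - 3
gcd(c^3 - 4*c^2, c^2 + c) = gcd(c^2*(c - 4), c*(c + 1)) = c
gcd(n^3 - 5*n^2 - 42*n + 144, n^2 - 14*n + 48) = n - 8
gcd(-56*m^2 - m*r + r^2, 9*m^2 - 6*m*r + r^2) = 1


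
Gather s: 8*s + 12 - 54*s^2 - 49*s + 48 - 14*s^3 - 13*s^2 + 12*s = -14*s^3 - 67*s^2 - 29*s + 60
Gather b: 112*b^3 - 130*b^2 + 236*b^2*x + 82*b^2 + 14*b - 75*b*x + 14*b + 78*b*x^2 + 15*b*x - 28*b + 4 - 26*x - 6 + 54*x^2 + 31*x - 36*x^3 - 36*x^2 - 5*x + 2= 112*b^3 + b^2*(236*x - 48) + b*(78*x^2 - 60*x) - 36*x^3 + 18*x^2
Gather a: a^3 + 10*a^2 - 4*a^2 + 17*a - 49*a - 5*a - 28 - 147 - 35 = a^3 + 6*a^2 - 37*a - 210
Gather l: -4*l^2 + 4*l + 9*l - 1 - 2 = -4*l^2 + 13*l - 3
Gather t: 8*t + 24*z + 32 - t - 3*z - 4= 7*t + 21*z + 28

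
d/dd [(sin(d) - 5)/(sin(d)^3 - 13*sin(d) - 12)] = (-2*sin(d)^3 + 15*sin(d)^2 - 77)*cos(d)/(-sin(d)^3 + 13*sin(d) + 12)^2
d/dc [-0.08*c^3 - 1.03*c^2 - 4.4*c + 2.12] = -0.24*c^2 - 2.06*c - 4.4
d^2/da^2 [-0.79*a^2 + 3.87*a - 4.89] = -1.58000000000000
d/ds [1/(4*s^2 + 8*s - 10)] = 2*(-s - 1)/(2*s^2 + 4*s - 5)^2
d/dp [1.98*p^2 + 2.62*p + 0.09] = 3.96*p + 2.62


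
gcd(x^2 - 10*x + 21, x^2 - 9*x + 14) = x - 7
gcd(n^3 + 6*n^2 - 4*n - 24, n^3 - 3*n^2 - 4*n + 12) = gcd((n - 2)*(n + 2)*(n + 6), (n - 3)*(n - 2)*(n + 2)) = n^2 - 4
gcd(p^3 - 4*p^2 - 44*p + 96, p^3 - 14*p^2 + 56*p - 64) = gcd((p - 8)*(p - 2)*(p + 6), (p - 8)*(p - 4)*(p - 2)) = p^2 - 10*p + 16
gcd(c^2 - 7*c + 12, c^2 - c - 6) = c - 3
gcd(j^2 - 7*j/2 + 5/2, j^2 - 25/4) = j - 5/2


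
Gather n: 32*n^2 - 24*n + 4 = 32*n^2 - 24*n + 4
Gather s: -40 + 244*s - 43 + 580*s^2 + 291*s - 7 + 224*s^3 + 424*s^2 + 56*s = 224*s^3 + 1004*s^2 + 591*s - 90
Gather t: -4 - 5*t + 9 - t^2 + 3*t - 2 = -t^2 - 2*t + 3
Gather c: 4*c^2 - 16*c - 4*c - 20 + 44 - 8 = 4*c^2 - 20*c + 16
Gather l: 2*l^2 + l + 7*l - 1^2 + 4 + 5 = 2*l^2 + 8*l + 8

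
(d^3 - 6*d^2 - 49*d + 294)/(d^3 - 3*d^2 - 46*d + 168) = (d - 7)/(d - 4)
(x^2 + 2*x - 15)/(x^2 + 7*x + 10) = (x - 3)/(x + 2)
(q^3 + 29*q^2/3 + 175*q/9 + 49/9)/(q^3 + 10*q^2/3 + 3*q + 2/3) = (3*q^2 + 28*q + 49)/(3*(q^2 + 3*q + 2))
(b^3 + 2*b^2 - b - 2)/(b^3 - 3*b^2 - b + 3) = (b + 2)/(b - 3)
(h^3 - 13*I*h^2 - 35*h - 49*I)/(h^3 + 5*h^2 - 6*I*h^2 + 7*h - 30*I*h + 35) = (h - 7*I)/(h + 5)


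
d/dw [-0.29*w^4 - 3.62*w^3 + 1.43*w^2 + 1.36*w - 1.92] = -1.16*w^3 - 10.86*w^2 + 2.86*w + 1.36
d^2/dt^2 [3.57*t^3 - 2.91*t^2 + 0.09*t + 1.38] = 21.42*t - 5.82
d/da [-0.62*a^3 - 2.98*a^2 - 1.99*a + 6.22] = -1.86*a^2 - 5.96*a - 1.99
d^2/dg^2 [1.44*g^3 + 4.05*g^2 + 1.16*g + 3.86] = 8.64*g + 8.1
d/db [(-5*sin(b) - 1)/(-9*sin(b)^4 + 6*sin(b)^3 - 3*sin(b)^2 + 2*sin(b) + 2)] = (-135*sin(b)^4 + 24*sin(b)^3 + 3*sin(b)^2 - 6*sin(b) - 8)*cos(b)/(9*sin(b)^4 - 6*sin(b)^3 + 3*sin(b)^2 - 2*sin(b) - 2)^2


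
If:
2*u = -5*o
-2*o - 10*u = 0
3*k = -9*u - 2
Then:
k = -2/3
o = 0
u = 0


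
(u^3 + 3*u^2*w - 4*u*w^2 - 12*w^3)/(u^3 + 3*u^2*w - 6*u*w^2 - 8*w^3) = (u^2 + 5*u*w + 6*w^2)/(u^2 + 5*u*w + 4*w^2)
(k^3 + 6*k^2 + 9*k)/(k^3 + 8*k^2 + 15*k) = (k + 3)/(k + 5)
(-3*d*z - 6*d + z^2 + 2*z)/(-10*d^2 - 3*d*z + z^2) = (3*d*z + 6*d - z^2 - 2*z)/(10*d^2 + 3*d*z - z^2)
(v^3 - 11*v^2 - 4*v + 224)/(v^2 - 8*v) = v - 3 - 28/v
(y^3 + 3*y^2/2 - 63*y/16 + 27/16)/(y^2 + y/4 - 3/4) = (4*y^2 + 9*y - 9)/(4*(y + 1))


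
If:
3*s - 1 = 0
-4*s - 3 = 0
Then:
No Solution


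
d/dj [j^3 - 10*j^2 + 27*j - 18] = 3*j^2 - 20*j + 27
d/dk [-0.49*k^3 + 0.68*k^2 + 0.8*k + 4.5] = -1.47*k^2 + 1.36*k + 0.8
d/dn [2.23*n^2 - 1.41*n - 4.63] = 4.46*n - 1.41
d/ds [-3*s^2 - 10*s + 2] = -6*s - 10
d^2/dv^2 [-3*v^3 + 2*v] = -18*v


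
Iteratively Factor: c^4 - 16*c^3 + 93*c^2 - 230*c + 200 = (c - 2)*(c^3 - 14*c^2 + 65*c - 100) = (c - 5)*(c - 2)*(c^2 - 9*c + 20) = (c - 5)^2*(c - 2)*(c - 4)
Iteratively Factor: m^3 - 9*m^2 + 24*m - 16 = (m - 4)*(m^2 - 5*m + 4) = (m - 4)*(m - 1)*(m - 4)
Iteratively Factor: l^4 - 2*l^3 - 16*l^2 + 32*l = (l + 4)*(l^3 - 6*l^2 + 8*l) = (l - 2)*(l + 4)*(l^2 - 4*l) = (l - 4)*(l - 2)*(l + 4)*(l)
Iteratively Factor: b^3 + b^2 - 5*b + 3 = (b - 1)*(b^2 + 2*b - 3) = (b - 1)*(b + 3)*(b - 1)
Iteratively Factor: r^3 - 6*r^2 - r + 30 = (r + 2)*(r^2 - 8*r + 15) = (r - 5)*(r + 2)*(r - 3)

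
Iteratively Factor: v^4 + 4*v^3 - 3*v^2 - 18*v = (v - 2)*(v^3 + 6*v^2 + 9*v) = (v - 2)*(v + 3)*(v^2 + 3*v) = v*(v - 2)*(v + 3)*(v + 3)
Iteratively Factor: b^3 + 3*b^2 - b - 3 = (b - 1)*(b^2 + 4*b + 3) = (b - 1)*(b + 3)*(b + 1)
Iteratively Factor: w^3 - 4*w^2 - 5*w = (w - 5)*(w^2 + w) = (w - 5)*(w + 1)*(w)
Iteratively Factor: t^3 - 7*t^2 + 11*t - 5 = (t - 1)*(t^2 - 6*t + 5) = (t - 5)*(t - 1)*(t - 1)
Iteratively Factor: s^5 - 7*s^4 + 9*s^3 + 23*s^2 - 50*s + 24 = (s - 4)*(s^4 - 3*s^3 - 3*s^2 + 11*s - 6) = (s - 4)*(s - 3)*(s^3 - 3*s + 2) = (s - 4)*(s - 3)*(s + 2)*(s^2 - 2*s + 1) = (s - 4)*(s - 3)*(s - 1)*(s + 2)*(s - 1)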